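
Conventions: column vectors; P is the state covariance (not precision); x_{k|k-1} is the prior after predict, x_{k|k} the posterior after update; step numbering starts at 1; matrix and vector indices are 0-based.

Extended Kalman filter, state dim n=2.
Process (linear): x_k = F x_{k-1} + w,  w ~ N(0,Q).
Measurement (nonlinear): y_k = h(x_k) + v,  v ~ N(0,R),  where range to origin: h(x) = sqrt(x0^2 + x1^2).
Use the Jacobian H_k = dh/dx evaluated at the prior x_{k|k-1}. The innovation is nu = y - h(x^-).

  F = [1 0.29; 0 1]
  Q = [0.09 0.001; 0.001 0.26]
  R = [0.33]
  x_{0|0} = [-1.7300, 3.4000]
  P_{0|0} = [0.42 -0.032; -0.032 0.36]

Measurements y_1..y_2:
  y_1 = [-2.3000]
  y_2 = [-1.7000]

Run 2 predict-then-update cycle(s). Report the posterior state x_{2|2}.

x_post = [0.8632, 0.5036]

step 1: x^-=[-0.7440, 3.4000]  P^-=[0.5217 0.0734; 0.0734 0.6200]  H_jac=[-0.2138 0.9769]  S=[0.9149]  K=[-0.0435; 0.6449]  nu=[-5.7805]  x^+=[-0.4924, -0.3277]  P^+=[0.5200 0.0991; 0.0991 0.2395]
step 2: x^-=[-0.5874, -0.3277]  P^-=[0.6876 0.1695; 0.1695 0.4995]  H_jac=[-0.8733 -0.4872]  S=[1.1172]  K=[-0.6114; -0.3504]  nu=[-2.3727]  x^+=[0.8632, 0.5036]  P^+=[0.2700 -0.0698; -0.0698 0.3624]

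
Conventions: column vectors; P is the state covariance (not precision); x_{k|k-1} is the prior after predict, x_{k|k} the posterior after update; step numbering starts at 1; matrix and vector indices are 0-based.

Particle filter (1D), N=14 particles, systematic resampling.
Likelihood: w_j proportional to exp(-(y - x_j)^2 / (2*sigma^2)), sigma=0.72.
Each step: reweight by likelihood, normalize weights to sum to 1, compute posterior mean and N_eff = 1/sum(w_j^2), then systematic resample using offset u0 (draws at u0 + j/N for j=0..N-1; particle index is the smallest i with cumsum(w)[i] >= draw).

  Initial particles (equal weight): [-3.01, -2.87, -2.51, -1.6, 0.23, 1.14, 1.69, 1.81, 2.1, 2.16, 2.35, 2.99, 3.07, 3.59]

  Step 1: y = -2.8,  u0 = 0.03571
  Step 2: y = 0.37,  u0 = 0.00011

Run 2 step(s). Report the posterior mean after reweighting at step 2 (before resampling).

post_mean = -1.6620

step 1: w=[0.3067, 0.3185, 0.2950, 0.0798, 0.0000, 0.0000, 0.0000, 0.0000, 0.0000, 0.0000, 0.0000, 0.0000, 0.0000, 0.0000]  mean=-2.7052  Neff=3.4617  idx=[0, 0, 0, 0, 1, 1, 1, 1, 1, 2, 2, 2, 2, 3]
step 2: w=[0.0006, 0.0006, 0.0006, 0.0006, 0.0016, 0.0016, 0.0016, 0.0016, 0.0016, 0.0133, 0.0133, 0.0133, 0.0133, 0.9364]  mean=-1.6620  Neff=1.1395  idx=[0, 13, 13, 13, 13, 13, 13, 13, 13, 13, 13, 13, 13, 13]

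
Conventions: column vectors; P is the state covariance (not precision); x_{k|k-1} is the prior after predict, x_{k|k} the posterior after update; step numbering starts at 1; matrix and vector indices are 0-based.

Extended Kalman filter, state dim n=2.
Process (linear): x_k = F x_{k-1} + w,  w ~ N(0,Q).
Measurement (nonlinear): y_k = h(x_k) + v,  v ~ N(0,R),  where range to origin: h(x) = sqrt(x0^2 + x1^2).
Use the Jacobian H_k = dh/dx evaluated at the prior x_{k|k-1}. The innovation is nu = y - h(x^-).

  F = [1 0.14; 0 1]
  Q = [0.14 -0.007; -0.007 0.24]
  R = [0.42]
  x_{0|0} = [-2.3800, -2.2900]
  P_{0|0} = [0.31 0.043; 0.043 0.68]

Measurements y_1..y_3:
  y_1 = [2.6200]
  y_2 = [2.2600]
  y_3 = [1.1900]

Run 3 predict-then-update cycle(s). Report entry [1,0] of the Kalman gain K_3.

K[1,0] = -0.3712

step 1: x^-=[-2.7006, -2.2900]  P^-=[0.4754 0.1312; 0.1312 0.9200]  H_jac=[-0.7627 -0.6467]  S=[1.2108]  K=[-0.3695; -0.5741]  nu=[-0.9208]  x^+=[-2.3603, -1.7614]  P^+=[0.3100 -0.1256; -0.1256 0.5210]
step 2: x^-=[-2.6069, -1.7614]  P^-=[0.4251 -0.0597; -0.0597 0.7610]  H_jac=[-0.8286 -0.5598]  S=[0.8950]  K=[-0.3562; -0.4208]  nu=[-0.8862]  x^+=[-2.2913, -1.3885]  P^+=[0.3115 -0.1938; -0.1938 0.6025]
step 3: x^-=[-2.4857, -1.3885]  P^-=[0.4091 -0.1165; -0.1165 0.8425]  H_jac=[-0.8730 -0.4877]  S=[0.8330]  K=[-0.3605; -0.3712]  nu=[-1.6572]  x^+=[-1.8882, -0.7734]  P^+=[0.3008 -0.2280; -0.2280 0.7278]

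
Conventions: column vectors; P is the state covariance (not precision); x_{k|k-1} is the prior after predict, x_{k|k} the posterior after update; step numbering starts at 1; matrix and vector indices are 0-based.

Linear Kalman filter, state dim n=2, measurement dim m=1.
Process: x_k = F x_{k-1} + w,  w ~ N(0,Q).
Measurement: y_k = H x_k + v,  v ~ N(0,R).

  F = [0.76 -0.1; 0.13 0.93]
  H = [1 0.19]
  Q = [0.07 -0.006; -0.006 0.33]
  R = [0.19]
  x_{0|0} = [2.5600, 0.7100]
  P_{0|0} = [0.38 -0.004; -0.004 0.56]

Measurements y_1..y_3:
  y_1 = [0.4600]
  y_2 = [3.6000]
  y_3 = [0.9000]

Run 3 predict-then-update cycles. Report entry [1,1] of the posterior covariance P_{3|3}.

P_post[1,1] = 1.1394

step 1: x^-=[1.8746, 0.9931]  P^-=[0.2957 -0.0233; -0.0233 0.8198]  S=[0.5064]  K=[0.5751; 0.2615]  nu=[-1.6033]  x^+=[0.9525, 0.5738]  P^+=[0.1282 -0.0995; -0.0995 0.7852]
step 2: x^-=[0.6665, 0.6574]  P^-=[0.1670 -0.1354; -0.1354 0.9872]  S=[0.3412]  K=[0.4141; 0.1529]  nu=[2.8086]  x^+=[1.8295, 1.0870]  P^+=[0.1085 -0.1570; -0.1570 0.9792]
step 3: x^-=[1.2817, 1.2488]  P^-=[0.1663 -0.1953; -0.1953 1.1408]  S=[0.3233]  K=[0.3997; 0.0665]  nu=[-0.6190]  x^+=[1.0343, 1.2076]  P^+=[0.1147 -0.2039; -0.2039 1.1394]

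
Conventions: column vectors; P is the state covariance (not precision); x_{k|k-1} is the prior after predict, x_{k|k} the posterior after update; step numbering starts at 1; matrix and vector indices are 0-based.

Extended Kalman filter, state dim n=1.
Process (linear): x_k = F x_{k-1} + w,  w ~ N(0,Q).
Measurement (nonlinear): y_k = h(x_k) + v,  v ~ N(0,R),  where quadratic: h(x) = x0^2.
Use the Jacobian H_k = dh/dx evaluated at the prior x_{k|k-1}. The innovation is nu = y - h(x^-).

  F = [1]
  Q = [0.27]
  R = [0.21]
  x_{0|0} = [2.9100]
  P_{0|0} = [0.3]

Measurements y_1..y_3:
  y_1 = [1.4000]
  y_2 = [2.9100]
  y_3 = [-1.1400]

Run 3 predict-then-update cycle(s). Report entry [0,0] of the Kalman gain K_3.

K[0,0] = 0.2757

step 1: x^-=[2.9100]  P^-=[0.5700]  H_jac=[5.8200]  S=[19.5173]  K=[0.1700]  nu=[-7.0681]  x^+=[1.7086]  P^+=[0.0061]
step 2: x^-=[1.7086]  P^-=[0.2761]  H_jac=[3.4172]  S=[3.4345]  K=[0.2747]  nu=[-0.0094]  x^+=[1.7060]  P^+=[0.0169]
step 3: x^-=[1.7060]  P^-=[0.2869]  H_jac=[3.4121]  S=[3.5500]  K=[0.2757]  nu=[-4.0506]  x^+=[0.5891]  P^+=[0.0170]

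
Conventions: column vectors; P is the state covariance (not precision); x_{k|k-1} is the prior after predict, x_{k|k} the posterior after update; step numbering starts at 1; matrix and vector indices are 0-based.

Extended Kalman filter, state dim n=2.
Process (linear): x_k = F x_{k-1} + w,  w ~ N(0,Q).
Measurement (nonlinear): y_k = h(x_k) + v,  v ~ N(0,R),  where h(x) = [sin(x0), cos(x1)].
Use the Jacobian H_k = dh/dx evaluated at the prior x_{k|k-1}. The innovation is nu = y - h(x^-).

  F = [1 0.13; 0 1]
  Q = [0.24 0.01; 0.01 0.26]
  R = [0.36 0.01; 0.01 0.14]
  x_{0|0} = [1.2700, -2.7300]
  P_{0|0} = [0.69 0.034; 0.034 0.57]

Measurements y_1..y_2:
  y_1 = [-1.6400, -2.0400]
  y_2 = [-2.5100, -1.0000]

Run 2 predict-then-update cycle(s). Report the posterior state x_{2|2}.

step 1: x^-=[0.9151, -2.7300]  P^-=[0.9485 0.1181; 0.1181 0.8300]  H_jac=[0.6097 0.0000; 0.0000 0.4001]  S=[0.7126 0.0388; 0.0388 0.2728]  K=[0.8084 0.0582; 0.0350 1.2120]  nu=[-2.4326, -1.1235]  x^+=[-1.1167, -4.1770]  P^+=[0.4782 0.0406; 0.0406 0.4250]
step 2: x^-=[-1.6597, -4.1770]  P^-=[0.7360 0.1058; 0.1058 0.6850]  H_jac=[-0.0888 0.0000; 0.0000 -0.8601]  S=[0.3658 0.0181; 0.0181 0.6467]  K=[-0.1720 -0.1359; 0.0194 -0.9115]  nu=[-1.5140, -0.4898]  x^+=[-1.3328, -3.7598]  P^+=[0.7124 0.0241; 0.0241 0.1482]

x_post = [-1.3328, -3.7598]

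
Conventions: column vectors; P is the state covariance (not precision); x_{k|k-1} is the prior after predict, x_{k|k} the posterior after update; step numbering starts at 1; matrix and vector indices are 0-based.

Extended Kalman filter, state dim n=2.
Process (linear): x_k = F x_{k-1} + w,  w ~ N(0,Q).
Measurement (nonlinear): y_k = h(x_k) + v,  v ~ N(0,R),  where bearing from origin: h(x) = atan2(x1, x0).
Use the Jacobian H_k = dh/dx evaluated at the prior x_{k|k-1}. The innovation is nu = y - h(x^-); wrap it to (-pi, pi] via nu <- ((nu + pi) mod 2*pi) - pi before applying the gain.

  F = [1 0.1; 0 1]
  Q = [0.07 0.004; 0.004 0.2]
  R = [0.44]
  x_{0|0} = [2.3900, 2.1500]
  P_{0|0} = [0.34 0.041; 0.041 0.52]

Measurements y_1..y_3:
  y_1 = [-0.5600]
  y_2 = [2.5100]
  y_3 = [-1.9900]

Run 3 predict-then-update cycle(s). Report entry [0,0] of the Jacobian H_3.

H_jac[0,0] = -0.1606

step 1: x^-=[2.6050, 2.1500]  P^-=[0.4234 0.0970; 0.0970 0.7200]  H_jac=[-0.1885 0.2283]  S=[0.4842]  K=[-0.1190; 0.3018]  nu=[-1.2500]  x^+=[2.7538, 1.7728]  P^+=[0.4165 0.1144; 0.1144 0.6759]
step 2: x^-=[2.9311, 1.7728]  P^-=[0.5162 0.1860; 0.1860 0.8759]  H_jac=[-0.1511 0.2498]  S=[0.4924]  K=[-0.0640; 0.3873]  nu=[1.9660]  x^+=[2.8052, 2.5342]  P^+=[0.5142 0.1982; 0.1982 0.8021]
step 3: x^-=[3.0586, 2.5342]  P^-=[0.6318 0.2824; 0.2824 1.0021]  H_jac=[-0.1606 0.1939]  S=[0.4764]  K=[-0.0981; 0.3126]  nu=[-2.6819]  x^+=[3.3217, 1.6959]  P^+=[0.6272 0.2970; 0.2970 0.9555]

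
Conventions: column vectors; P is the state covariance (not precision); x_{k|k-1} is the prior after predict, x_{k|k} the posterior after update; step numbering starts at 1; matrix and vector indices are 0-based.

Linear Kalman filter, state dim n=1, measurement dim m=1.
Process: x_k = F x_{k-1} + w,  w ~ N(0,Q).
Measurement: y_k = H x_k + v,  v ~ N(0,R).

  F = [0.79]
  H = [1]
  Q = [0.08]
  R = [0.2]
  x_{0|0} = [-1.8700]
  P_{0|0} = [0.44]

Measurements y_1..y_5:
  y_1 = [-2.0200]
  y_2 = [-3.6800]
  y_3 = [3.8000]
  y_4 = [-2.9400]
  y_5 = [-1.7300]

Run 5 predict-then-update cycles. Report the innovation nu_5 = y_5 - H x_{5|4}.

innov = [-0.9596]

step 1: x^-=[-1.4773]  P^-=[0.3546]  S=[0.5546]  K=[0.6394]  nu=[-0.5427]  x^+=[-1.8243]  P^+=[0.1279]
step 2: x^-=[-1.4412]  P^-=[0.1598]  S=[0.3598]  K=[0.4441]  nu=[-2.2388]  x^+=[-2.4356]  P^+=[0.0888]
step 3: x^-=[-1.9241]  P^-=[0.1354]  S=[0.3354]  K=[0.4038]  nu=[5.7241]  x^+=[0.3871]  P^+=[0.0808]
step 4: x^-=[0.3058]  P^-=[0.1304]  S=[0.3304]  K=[0.3947]  nu=[-3.2458]  x^+=[-0.9752]  P^+=[0.0789]
step 5: x^-=[-0.7704]  P^-=[0.1293]  S=[0.3293]  K=[0.3926]  nu=[-0.9596]  x^+=[-1.1471]  P^+=[0.0785]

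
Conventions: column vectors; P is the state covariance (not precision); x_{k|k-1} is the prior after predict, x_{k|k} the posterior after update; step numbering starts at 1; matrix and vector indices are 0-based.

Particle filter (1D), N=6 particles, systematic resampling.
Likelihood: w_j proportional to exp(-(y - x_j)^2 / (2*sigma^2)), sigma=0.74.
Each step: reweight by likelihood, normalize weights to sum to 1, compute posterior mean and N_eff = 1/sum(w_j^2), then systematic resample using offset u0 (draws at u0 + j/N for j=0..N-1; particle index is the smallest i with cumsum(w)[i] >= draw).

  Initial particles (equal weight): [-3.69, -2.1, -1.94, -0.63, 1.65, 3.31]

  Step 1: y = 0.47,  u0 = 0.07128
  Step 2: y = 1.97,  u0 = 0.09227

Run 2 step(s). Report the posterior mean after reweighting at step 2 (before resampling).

post_mean = 1.6448

step 1: w=[0.0000, 0.0039, 0.0080, 0.5345, 0.4525, 0.0010]  mean=0.3896  Neff=2.0383  idx=[3, 3, 3, 4, 4, 4]
step 2: w=[0.0008, 0.0008, 0.0008, 0.3326, 0.3326, 0.3326]  mean=1.6448  Neff=3.0137  idx=[3, 3, 4, 4, 5, 5]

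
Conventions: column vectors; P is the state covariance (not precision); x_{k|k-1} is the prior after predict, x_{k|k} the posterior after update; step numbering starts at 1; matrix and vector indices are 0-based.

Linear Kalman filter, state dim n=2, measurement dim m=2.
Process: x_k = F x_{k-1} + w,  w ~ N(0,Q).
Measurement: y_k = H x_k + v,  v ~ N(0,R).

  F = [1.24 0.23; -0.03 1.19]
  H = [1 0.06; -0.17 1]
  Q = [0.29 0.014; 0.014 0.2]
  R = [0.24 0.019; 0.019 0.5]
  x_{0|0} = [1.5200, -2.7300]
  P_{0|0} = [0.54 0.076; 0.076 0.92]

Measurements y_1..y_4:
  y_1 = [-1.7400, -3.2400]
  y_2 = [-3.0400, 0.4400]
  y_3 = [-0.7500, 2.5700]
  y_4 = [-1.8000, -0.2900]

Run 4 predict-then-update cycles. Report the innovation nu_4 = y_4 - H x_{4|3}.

innov = [0.1101, -1.2568]

step 1: x^-=[1.2569, -3.2943]  P^-=[1.2123 0.3573; 0.3573 1.4979]  S=[1.5006 0.2565; 0.2565 1.9114]  K=[0.8276 -0.0319; 0.1735 0.7286]  nu=[-2.7992, 0.2680]  x^+=[-1.0684, -3.5847]  P^+=[0.1960 0.0331; 0.0331 0.3732]
step 2: x^-=[-2.1493, -4.2338]  P^-=[0.6301 0.1575; 0.1575 0.7263]  S=[0.8916 0.1113; 0.1113 1.1910]  K=[0.7204 -0.0251; 0.1539 0.5730]  nu=[-0.6367, 4.3084]  x^+=[-2.7160, -1.8632]  P^+=[0.1706 0.0302; 0.0302 0.2945]
step 3: x^-=[-3.7963, -2.1357]  P^-=[0.5851 0.1326; 0.1326 0.6151]  S=[0.8432 0.0877; 0.0877 1.0869]  K=[0.7061 -0.0265; 0.1455 0.5334]  nu=[3.1744, 4.0603]  x^+=[-1.6624, 0.4922]  P^+=[0.1672 0.0286; 0.0286 0.2743]
step 4: x^-=[-1.9482, 0.6356]  P^-=[0.5780 0.1249; 0.1249 0.5866]  S=[0.8351 0.0795; 0.0795 1.0609]  K=[0.7037 -0.0277; 0.1419 0.5223]  nu=[0.1101, -1.2568]  x^+=[-1.8360, -0.0052]  P^+=[0.1667 0.0279; 0.0279 0.2686]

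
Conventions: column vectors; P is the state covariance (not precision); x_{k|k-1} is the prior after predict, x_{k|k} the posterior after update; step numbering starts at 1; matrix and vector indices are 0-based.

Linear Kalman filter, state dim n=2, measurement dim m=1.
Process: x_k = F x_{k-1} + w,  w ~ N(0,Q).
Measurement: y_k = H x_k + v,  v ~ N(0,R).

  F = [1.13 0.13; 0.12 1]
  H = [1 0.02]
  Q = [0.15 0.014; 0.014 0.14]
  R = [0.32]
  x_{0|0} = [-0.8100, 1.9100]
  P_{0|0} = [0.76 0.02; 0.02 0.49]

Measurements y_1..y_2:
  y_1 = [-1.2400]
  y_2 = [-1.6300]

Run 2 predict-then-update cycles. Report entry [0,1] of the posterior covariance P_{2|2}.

step 1: x^-=[-0.6670, 1.8128]  P^-=[1.1346 0.2037; 0.2037 0.6457]  S=[1.4630]  K=[0.7783; 0.1480]  nu=[-0.6093]  x^+=[-1.1412, 1.7226]  P^+=[0.2484 0.0351; 0.0351 0.6137]
step 2: x^-=[-1.0656, 1.5857]  P^-=[0.4878 0.1677; 0.1677 0.7657]  S=[0.8148]  K=[0.6028; 0.2246]  nu=[-0.5961]  x^+=[-1.4249, 1.4518]  P^+=[0.1917 0.0574; 0.0574 0.7246]

P_post[0,1] = 0.0574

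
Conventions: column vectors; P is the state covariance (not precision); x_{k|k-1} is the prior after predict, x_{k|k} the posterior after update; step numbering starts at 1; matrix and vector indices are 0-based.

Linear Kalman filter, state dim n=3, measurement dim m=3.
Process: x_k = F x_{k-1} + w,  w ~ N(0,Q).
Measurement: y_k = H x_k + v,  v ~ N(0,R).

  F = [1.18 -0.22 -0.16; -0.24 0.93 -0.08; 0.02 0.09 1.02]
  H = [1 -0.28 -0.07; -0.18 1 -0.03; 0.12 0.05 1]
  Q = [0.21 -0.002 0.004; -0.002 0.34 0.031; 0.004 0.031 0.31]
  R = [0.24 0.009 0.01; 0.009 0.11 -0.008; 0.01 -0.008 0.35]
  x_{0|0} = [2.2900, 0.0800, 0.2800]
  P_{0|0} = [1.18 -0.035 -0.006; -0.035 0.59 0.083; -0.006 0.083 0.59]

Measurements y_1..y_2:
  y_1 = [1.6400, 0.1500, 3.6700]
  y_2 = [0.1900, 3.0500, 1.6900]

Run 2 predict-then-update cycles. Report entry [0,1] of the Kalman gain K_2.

step 1: x^-=[2.6398, -0.4976, 0.3386]  P^-=[1.9230 -0.5001 -0.1067; -0.5001 0.9251 0.1063; -0.1067 0.1063 0.9440]  S=[2.5393 -1.1242 0.0176; -1.1242 1.2708 0.0386; 0.0176 0.0386 1.3030]  K=[0.8554 0.0915 0.0618; 0.0818 0.8673 0.0442; -0.0996 -0.0336 0.7211]  nu=[-1.1154, 1.1329, 3.0395]  x^+=[1.9770, 0.5282, 2.6033]  P^+=[0.2228 0.0574 -0.0002; 0.0574 0.1060 -0.0028; -0.0002 -0.0028 0.2518]
step 2: x^-=[1.8001, -0.1915, 2.7425]  P^-=[0.5019 -0.0172 -0.0276; -0.0172 0.4210 0.0155; -0.0276 0.0155 0.5726]  S=[0.7918 -0.2165 -0.0078; -0.2165 0.5527 0.0036; -0.0078 0.0036 0.9256]  K=[0.6607 0.0655 0.0396; 0.0425 0.7828 0.0345; -0.0945 -0.0352 0.6152]  nu=[-1.4718, 3.6478, -1.2589]  x^+=[1.0169, 2.5581, 1.9787]  P^+=[0.1716 0.0436 -0.0028; 0.0436 0.0940 -0.0037; -0.0028 -0.0037 0.2152]

K[0,1] = 0.0655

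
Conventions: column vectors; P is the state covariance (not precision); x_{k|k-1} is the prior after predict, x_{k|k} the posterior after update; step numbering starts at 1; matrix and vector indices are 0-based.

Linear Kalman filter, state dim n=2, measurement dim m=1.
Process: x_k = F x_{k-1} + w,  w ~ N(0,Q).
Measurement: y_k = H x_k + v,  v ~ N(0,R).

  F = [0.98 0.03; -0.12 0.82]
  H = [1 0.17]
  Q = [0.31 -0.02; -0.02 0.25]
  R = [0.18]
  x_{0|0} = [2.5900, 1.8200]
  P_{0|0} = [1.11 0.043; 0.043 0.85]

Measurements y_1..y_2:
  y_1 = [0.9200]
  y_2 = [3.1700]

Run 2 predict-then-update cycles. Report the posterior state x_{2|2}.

x_post = [2.4399, 0.8518]

step 1: x^-=[2.5928, 1.1816]  P^-=[1.3793 -0.0952; -0.0952 0.8291]  S=[1.5509]  K=[0.8789; 0.0295]  nu=[-1.8737]  x^+=[0.9460, 1.1264]  P^+=[0.1812 -0.1354; -0.1354 0.8277]
step 2: x^-=[0.9608, 0.8101]  P^-=[0.4768 -0.1293; -0.1293 0.8358]  S=[0.6370]  K=[0.7140; 0.0201]  nu=[2.0714]  x^+=[2.4399, 0.8518]  P^+=[0.1521 -0.1384; -0.1384 0.8356]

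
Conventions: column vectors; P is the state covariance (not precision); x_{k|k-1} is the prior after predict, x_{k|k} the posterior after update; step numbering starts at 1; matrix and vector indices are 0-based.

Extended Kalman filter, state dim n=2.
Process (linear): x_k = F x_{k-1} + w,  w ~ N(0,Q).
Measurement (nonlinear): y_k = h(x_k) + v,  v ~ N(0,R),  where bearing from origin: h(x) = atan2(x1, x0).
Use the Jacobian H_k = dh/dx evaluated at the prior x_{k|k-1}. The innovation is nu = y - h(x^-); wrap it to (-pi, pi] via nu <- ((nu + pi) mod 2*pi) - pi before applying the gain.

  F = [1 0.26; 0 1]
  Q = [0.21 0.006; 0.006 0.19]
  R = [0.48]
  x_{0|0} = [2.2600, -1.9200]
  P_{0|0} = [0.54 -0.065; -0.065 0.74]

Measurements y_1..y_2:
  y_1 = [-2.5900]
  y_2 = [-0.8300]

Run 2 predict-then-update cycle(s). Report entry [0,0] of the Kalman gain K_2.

step 1: x^-=[1.7608, -1.9200]  P^-=[0.7662 0.1334; 0.1334 0.9300]  H_jac=[0.2829 0.2594]  S=[0.6235]  K=[0.4032; 0.4475]  nu=[-1.7614]  x^+=[1.0507, -2.7082]  P^+=[0.6649 0.0209; 0.0209 0.8051]
step 2: x^-=[0.3465, -2.7082]  P^-=[0.9402 0.2362; 0.2362 0.9951]  H_jac=[0.3633 0.0465]  S=[0.6142]  K=[0.5740; 0.2150]  nu=[0.6135]  x^+=[0.6987, -2.5763]  P^+=[0.7378 0.1604; 0.1604 0.9667]

K[0,0] = 0.5740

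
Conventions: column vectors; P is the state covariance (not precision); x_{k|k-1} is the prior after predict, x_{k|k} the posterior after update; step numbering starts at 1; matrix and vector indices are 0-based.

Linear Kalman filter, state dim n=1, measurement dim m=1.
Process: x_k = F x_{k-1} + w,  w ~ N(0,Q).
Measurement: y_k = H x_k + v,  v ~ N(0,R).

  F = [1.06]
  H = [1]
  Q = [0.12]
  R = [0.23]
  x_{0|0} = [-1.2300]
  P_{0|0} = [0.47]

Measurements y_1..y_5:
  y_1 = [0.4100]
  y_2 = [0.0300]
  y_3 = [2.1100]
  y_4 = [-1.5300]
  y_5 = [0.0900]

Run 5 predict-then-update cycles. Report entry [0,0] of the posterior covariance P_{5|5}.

P_post[0,0] = 0.1214

step 1: x^-=[-1.3038]  P^-=[0.6481]  S=[0.8781]  K=[0.7381]  nu=[1.7138]  x^+=[-0.0389]  P^+=[0.1698]
step 2: x^-=[-0.0412]  P^-=[0.3107]  S=[0.5407]  K=[0.5747]  nu=[0.0712]  x^+=[-0.0003]  P^+=[0.1322]
step 3: x^-=[-0.0003]  P^-=[0.2685]  S=[0.4985]  K=[0.5386]  nu=[2.1103]  x^+=[1.1363]  P^+=[0.1239]
step 4: x^-=[1.2045]  P^-=[0.2592]  S=[0.4892]  K=[0.5298]  nu=[-2.7345]  x^+=[-0.2443]  P^+=[0.1219]
step 5: x^-=[-0.2590]  P^-=[0.2569]  S=[0.4869]  K=[0.5276]  nu=[0.3490]  x^+=[-0.0748]  P^+=[0.1214]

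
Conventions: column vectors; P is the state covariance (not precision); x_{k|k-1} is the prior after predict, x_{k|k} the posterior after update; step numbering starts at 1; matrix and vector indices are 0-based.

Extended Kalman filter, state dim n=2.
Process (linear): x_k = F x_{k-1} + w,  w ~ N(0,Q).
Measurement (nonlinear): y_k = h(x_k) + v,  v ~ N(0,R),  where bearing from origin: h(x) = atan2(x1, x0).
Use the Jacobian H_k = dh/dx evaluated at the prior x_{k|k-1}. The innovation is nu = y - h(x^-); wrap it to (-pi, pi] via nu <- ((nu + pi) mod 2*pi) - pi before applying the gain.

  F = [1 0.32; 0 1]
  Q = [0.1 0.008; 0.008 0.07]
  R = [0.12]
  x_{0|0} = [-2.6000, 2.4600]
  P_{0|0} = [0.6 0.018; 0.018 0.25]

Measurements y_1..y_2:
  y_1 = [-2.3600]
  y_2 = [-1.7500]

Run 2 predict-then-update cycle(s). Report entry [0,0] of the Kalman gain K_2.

K[0,0] = -0.6763

step 1: x^-=[-1.8128, 2.4600]  P^-=[0.7371 0.1060; 0.1060 0.3200]  H_jac=[-0.2634 -0.1941]  S=[0.1941]  K=[-1.1067; -0.4640]  nu=[1.7173]  x^+=[-3.7134, 1.6631]  P^+=[0.4994 0.0063; 0.0063 0.2782]
step 2: x^-=[-3.1812, 1.6631]  P^-=[0.6320 0.1034; 0.1034 0.3482]  H_jac=[-0.1291 -0.2469]  S=[0.1583]  K=[-0.6763; -0.6272]  nu=[1.8733]  x^+=[-4.4481, 0.4882]  P^+=[0.5596 0.0362; 0.0362 0.2859]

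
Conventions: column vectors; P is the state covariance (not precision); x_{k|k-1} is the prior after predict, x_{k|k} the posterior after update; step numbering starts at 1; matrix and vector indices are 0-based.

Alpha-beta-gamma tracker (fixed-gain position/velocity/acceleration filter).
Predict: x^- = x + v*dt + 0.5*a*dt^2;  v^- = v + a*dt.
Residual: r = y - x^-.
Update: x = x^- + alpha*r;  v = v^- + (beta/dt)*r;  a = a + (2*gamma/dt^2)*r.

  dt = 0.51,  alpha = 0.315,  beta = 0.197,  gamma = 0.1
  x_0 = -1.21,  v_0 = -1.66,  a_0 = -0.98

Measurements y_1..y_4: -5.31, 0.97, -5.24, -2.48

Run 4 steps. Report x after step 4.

step 1: x_pred=-2.1840  r=-3.1260  x^+=-3.1687  v^+=-3.3673  a^+=-3.3837
step 2: x_pred=-5.3261  r=6.2961  x^+=-3.3428  v^+=-2.6609  a^+=1.4576
step 3: x_pred=-4.5103  r=-0.7297  x^+=-4.7402  v^+=-2.1994  a^+=0.8965
step 4: x_pred=-5.7453  r=3.2653  x^+=-4.7167  v^+=-0.4809  a^+=3.4073

x_post = -4.7167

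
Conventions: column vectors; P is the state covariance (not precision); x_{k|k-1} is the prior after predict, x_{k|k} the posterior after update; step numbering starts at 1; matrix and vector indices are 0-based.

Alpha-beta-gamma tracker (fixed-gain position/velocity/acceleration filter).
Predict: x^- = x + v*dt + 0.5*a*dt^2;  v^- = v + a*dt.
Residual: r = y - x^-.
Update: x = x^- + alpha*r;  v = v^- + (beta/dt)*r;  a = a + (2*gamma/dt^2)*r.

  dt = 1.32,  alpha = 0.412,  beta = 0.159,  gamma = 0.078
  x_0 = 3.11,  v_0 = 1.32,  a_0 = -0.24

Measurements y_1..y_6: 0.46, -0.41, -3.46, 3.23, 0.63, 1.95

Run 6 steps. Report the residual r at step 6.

step 1: x_pred=4.6433  r=-4.1833  x^+=2.9198  v^+=0.4993  a^+=-0.6145
step 2: x_pred=3.0435  r=-3.4535  x^+=1.6206  v^+=-0.7279  a^+=-0.9237
step 3: x_pred=-0.1449  r=-3.3151  x^+=-1.5107  v^+=-2.3465  a^+=-1.2205
step 4: x_pred=-5.6715  r=8.9015  x^+=-2.0041  v^+=-2.8854  a^+=-0.4236
step 5: x_pred=-6.1818  r=6.8118  x^+=-3.3754  v^+=-2.6240  a^+=0.1863
step 6: x_pred=-6.6768  r=8.6268  x^+=-3.1225  v^+=-1.3390  a^+=0.9587

resid = 8.6268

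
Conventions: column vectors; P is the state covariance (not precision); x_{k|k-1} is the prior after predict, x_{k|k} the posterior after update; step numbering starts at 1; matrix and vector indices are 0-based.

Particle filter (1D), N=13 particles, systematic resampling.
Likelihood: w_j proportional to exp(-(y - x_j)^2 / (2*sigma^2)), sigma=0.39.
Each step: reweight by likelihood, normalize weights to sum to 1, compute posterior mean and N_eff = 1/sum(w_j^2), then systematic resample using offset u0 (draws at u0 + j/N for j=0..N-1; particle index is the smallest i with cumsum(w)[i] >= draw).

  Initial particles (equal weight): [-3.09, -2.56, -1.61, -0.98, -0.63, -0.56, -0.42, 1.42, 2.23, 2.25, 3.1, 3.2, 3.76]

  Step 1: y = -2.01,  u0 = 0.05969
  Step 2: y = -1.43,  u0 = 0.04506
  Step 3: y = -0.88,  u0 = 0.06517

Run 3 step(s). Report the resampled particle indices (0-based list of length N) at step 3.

resampled_idx = [1, 2, 3, 5, 6, 7, 9, 10, 11, 12, 12, 12, 12]

step 1: w=[0.0213, 0.3640, 0.5815, 0.0301, 0.0019, 0.0010, 0.0002, 0.0000, 0.0000, 0.0000, 0.0000, 0.0000, 0.0000]  mean=-1.9652  Neff=2.1185  idx=[1, 1, 1, 1, 1, 2, 2, 2, 2, 2, 2, 2, 3]
step 2: w=[0.0022, 0.0022, 0.0022, 0.0022, 0.0022, 0.1306, 0.1306, 0.1306, 0.1306, 0.1306, 0.1306, 0.1306, 0.0747]  mean=-1.5733  Neff=7.9970  idx=[5, 5, 6, 7, 7, 8, 8, 9, 9, 10, 11, 11, 12]
step 3: w=[0.0569, 0.0569, 0.0569, 0.0569, 0.0569, 0.0569, 0.0569, 0.0569, 0.0569, 0.0569, 0.0569, 0.0569, 0.3174]  mean=-1.4101  Neff=7.1661  idx=[1, 2, 3, 5, 6, 7, 9, 10, 11, 12, 12, 12, 12]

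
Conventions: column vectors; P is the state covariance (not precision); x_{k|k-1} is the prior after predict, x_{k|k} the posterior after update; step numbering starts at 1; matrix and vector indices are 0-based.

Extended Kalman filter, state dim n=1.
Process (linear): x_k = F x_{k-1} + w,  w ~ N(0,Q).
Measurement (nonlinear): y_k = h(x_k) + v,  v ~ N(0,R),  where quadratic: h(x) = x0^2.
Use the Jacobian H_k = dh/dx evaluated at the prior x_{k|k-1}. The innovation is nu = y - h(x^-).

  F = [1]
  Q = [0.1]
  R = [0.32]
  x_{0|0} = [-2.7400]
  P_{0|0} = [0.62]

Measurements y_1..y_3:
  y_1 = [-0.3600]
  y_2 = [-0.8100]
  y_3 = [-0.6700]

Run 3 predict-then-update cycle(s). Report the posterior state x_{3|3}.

step 1: x^-=[-2.7400]  P^-=[0.7200]  H_jac=[-5.4800]  S=[21.9419]  K=[-0.1798]  nu=[-7.8676]  x^+=[-1.3252]  P^+=[0.0105]
step 2: x^-=[-1.3252]  P^-=[0.1105]  H_jac=[-2.6505]  S=[1.0963]  K=[-0.2672]  nu=[-2.5663]  x^+=[-0.6396]  P^+=[0.0323]
step 3: x^-=[-0.6396]  P^-=[0.1323]  H_jac=[-1.2793]  S=[0.5364]  K=[-0.3154]  nu=[-1.0791]  x^+=[-0.2993]  P^+=[0.0789]

x_post = [-0.2993]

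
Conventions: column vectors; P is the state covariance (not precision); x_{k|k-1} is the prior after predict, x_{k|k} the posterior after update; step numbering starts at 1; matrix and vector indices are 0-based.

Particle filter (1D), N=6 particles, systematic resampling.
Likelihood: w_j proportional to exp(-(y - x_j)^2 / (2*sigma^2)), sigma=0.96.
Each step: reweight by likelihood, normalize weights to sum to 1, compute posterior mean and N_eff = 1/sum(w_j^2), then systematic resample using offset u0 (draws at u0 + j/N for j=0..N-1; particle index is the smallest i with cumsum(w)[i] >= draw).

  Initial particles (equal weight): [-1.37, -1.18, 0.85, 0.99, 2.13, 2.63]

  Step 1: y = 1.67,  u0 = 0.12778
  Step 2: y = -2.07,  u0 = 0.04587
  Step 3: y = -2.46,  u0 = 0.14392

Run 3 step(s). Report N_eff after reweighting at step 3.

N_eff = 5.6438

step 1: w=[0.0022, 0.0041, 0.2323, 0.2603, 0.2982, 0.2029]  mean=1.6161  Neff=3.9708  idx=[2, 3, 3, 4, 4, 5]
step 2: w=[0.4377, 0.2779, 0.2779, 0.0031, 0.0031, 0.0003]  mean=0.9363  Neff=2.8898  idx=[0, 0, 0, 1, 1, 2]
step 3: w=[0.2085, 0.2085, 0.2085, 0.1248, 0.1248, 0.1248]  mean=0.9024  Neff=5.6438  idx=[0, 1, 2, 3, 4, 5]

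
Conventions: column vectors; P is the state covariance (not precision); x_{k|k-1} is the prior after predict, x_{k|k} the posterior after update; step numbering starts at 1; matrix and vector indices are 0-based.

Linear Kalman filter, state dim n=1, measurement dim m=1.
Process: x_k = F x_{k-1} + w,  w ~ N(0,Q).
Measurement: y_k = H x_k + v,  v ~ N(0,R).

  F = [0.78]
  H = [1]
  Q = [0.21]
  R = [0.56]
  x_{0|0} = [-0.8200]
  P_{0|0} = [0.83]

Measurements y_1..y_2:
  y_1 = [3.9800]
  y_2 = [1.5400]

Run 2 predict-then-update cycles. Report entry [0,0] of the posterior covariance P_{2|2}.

P_post[0,0] = 0.2337

step 1: x^-=[-0.6396]  P^-=[0.7150]  S=[1.2750]  K=[0.5608]  nu=[4.6196]  x^+=[1.9510]  P^+=[0.3140]
step 2: x^-=[1.5217]  P^-=[0.4011]  S=[0.9611]  K=[0.4173]  nu=[0.0183]  x^+=[1.5294]  P^+=[0.2337]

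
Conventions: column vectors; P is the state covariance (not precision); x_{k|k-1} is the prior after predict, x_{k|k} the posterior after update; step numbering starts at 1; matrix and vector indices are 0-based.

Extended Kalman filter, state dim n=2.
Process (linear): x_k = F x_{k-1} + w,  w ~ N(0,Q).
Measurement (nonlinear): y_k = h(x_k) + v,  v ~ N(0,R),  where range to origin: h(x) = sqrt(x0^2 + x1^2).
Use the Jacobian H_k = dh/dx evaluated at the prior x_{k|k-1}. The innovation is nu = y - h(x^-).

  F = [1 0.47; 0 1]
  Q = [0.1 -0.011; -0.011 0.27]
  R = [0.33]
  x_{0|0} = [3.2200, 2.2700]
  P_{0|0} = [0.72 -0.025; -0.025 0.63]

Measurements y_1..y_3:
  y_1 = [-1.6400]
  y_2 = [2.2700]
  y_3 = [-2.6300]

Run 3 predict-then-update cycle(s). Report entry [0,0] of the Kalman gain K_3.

K[0,0] = -0.3764

step 1: x^-=[4.2869, 2.2700]  P^-=[0.9357 0.2601; 0.2601 0.9000]  H_jac=[0.8837 0.4680]  S=[1.4730]  K=[0.6440; 0.4420]  nu=[-6.4908]  x^+=[0.1068, -0.5988]  P^+=[0.3248 -0.1592; -0.1592 0.6123]
step 2: x^-=[-0.1746, -0.5988]  P^-=[0.4104 0.1176; 0.1176 0.8823]  H_jac=[-0.2800 -0.9600]  S=[1.2385]  K=[-0.1839; -0.7105]  nu=[1.6463]  x^+=[-0.4774, -1.7684]  P^+=[0.3685 -0.0442; -0.0442 0.2571]
step 3: x^-=[-1.3086, -1.7684]  P^-=[0.4837 0.0656; 0.0656 0.5271]  H_jac=[-0.5948 -0.8038]  S=[0.9045]  K=[-0.3764; -0.5116]  nu=[-4.8299]  x^+=[0.5094, 0.7026]  P^+=[0.3556 -0.1086; -0.1086 0.2904]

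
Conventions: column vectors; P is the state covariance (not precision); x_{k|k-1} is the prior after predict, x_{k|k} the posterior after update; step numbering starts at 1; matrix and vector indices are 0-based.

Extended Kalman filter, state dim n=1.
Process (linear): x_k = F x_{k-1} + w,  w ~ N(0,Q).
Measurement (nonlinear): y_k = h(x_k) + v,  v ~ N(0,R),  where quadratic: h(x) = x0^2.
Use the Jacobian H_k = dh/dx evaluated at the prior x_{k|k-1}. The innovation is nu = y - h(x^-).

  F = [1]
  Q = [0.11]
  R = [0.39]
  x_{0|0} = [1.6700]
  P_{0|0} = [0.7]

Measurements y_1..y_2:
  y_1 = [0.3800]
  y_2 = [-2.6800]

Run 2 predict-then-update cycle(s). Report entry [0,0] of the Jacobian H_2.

H_jac[0,0] = 1.9572

step 1: x^-=[1.6700]  P^-=[0.8100]  H_jac=[3.3400]  S=[9.4260]  K=[0.2870]  nu=[-2.4089]  x^+=[0.9786]  P^+=[0.0335]
step 2: x^-=[0.9786]  P^-=[0.1435]  H_jac=[1.9572]  S=[0.9398]  K=[0.2989]  nu=[-3.6377]  x^+=[-0.1087]  P^+=[0.0596]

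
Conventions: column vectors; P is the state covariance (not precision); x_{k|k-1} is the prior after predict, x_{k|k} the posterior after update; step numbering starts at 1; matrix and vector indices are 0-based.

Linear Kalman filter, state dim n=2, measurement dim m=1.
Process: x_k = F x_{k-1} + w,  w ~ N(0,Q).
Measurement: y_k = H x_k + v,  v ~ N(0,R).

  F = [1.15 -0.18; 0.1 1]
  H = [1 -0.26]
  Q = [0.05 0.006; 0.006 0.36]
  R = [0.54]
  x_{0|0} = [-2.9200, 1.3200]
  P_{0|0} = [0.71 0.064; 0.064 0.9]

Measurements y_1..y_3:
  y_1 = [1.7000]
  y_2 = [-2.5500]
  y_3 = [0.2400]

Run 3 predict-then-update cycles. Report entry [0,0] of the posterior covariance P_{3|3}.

P_post[0,0] = 0.2514

step 1: x^-=[-3.5956, 1.0280]  P^-=[0.9916 -0.0019; -0.0019 1.2799]  S=[1.6191]  K=[0.6127; -0.2067]  nu=[5.5629]  x^+=[-0.1869, -0.1218]  P^+=[0.3837 0.2032; 0.2032 1.2107]
step 2: x^-=[-0.1931, -0.1405]  P^-=[0.5126 0.0622; 0.0622 1.6152]  S=[1.1294]  K=[0.4395; -0.3168]  nu=[-2.3935]  x^+=[-1.2450, 0.6176]  P^+=[0.2944 0.2194; 0.2194 1.5019]
step 3: x^-=[-1.5430, 0.4931]  P^-=[0.3971 0.0179; 0.0179 1.9087]  S=[1.0569]  K=[0.3714; -0.4526]  nu=[1.9112]  x^+=[-0.8332, -0.3719]  P^+=[0.2514 0.1956; 0.1956 1.6922]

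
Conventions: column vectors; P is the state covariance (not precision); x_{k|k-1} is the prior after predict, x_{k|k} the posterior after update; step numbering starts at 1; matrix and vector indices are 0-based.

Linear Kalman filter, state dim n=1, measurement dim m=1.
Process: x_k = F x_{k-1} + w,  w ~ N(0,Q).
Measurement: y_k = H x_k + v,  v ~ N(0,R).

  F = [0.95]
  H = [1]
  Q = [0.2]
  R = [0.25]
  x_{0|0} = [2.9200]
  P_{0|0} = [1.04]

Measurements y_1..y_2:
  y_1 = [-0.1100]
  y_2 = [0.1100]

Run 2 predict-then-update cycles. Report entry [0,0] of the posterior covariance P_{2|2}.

step 1: x^-=[2.7740]  P^-=[1.1386]  S=[1.3886]  K=[0.8200]  nu=[-2.8840]  x^+=[0.4092]  P^+=[0.2050]
step 2: x^-=[0.3888]  P^-=[0.3850]  S=[0.6350]  K=[0.6063]  nu=[-0.2788]  x^+=[0.2197]  P^+=[0.1516]

P_post[0,0] = 0.1516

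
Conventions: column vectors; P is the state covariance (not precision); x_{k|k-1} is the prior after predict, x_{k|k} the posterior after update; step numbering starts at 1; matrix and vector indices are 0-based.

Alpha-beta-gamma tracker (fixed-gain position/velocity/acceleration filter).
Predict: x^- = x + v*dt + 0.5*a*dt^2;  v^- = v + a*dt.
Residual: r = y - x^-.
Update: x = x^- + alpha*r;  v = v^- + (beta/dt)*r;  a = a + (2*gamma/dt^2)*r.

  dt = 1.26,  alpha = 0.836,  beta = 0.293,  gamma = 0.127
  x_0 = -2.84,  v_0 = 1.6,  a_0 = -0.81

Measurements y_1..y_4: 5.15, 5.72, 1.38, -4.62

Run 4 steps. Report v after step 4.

step 1: x_pred=-1.4670  r=6.6170  x^+=4.0648  v^+=2.1181  a^+=0.2486
step 2: x_pred=6.9310  r=-1.2110  x^+=5.9186  v^+=2.1498  a^+=0.0549
step 3: x_pred=8.6709  r=-7.2909  x^+=2.5757  v^+=0.5235  a^+=-1.1116
step 4: x_pred=2.3530  r=-6.9730  x^+=-3.4764  v^+=-2.4985  a^+=-2.2272

v_post = -2.4985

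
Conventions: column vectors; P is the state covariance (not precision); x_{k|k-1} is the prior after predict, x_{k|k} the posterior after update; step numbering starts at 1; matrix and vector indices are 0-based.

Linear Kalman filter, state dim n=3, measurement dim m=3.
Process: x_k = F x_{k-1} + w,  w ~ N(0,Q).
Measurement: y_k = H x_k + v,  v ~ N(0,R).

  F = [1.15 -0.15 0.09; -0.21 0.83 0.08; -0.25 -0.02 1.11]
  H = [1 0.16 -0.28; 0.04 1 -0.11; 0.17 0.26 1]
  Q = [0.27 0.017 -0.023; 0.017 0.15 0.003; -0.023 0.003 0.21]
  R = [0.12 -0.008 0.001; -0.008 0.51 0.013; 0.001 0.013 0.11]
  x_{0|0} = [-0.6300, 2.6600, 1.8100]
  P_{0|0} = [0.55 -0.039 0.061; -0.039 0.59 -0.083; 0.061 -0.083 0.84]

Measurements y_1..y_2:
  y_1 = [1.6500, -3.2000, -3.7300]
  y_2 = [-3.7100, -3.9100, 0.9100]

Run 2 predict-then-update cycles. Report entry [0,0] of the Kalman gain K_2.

step 1: x^-=[-0.9606, 2.4849, 2.1134]  P^-=[1.0458 -0.2224 -0.0055; -0.2224 0.5866 0.0128; -0.0055 0.0128 1.2490]  S=[1.2095 -0.0608 -0.2146; -0.0608 1.0928 0.0075; -0.2146 0.0075 1.4140]  K=[0.8684 -0.1178 0.2133; -0.0693 0.5230 0.0769; -0.1453 -0.1282 0.8636]  nu=[2.8048, -5.4140, -6.3262]  x^+=[0.7634, -1.0274, -3.0636]  P^+=[0.1216 -0.0670 0.0195; -0.0670 0.2663 -0.0427; 0.0195 -0.0427 0.1010]
step 2: x^-=[0.7564, -1.2582, -3.5710]  P^-=[0.4659 -0.1121 -0.0163; -0.1121 0.3565 -0.0166; -0.0163 -0.0166 0.3325]  S=[0.5958 -0.0279 -0.0473; -0.0279 0.8661 0.0356; -0.0473 0.0356 0.4559]  K=[0.7681 -0.0876 0.1604; -0.0587 0.4030 0.0875; -0.1365 -0.0956 0.7070]  nu=[-5.2649, -3.0749, 4.6795]  x^+=[-2.2674, -1.7790, 0.7501]  P^+=[0.1049 -0.0515 0.0128; -0.0515 0.2059 -0.0300; 0.0128 -0.0300 0.0820]

K[0,0] = 0.7681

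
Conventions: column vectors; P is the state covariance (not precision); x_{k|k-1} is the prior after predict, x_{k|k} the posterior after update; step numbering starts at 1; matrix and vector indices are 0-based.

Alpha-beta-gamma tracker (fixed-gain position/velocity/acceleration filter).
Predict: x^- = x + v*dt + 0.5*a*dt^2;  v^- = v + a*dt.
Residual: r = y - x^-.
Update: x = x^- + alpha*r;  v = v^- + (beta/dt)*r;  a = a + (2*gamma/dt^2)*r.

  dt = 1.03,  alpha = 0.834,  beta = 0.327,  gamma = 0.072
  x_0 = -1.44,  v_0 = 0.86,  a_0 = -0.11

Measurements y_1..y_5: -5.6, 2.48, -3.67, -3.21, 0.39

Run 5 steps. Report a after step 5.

step 1: x_pred=-0.6125  r=-4.9875  x^+=-4.7721  v^+=-0.8367  a^+=-0.7870
step 2: x_pred=-6.0513  r=8.5313  x^+=1.0638  v^+=1.0612  a^+=0.3710
step 3: x_pred=2.3537  r=-6.0237  x^+=-2.6701  v^+=-0.4690  a^+=-0.4466
step 4: x_pred=-3.3900  r=0.1800  x^+=-3.2399  v^+=-0.8718  a^+=-0.4222
step 5: x_pred=-4.3618  r=4.7518  x^+=-0.3988  v^+=0.2019  a^+=0.2228

a_post = 0.2228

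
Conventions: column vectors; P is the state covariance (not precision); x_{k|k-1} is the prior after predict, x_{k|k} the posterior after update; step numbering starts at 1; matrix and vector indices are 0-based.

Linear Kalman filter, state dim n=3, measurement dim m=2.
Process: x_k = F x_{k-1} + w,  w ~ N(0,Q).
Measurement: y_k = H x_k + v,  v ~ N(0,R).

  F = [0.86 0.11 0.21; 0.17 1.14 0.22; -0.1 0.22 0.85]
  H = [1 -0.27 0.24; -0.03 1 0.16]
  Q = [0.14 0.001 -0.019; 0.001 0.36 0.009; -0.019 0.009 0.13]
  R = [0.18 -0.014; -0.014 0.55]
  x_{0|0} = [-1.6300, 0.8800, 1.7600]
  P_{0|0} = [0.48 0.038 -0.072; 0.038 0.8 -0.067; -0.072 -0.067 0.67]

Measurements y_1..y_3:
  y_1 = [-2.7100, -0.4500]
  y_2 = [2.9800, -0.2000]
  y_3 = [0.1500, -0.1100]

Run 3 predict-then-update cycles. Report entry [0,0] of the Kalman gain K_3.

step 1: x^-=[-0.9354, 1.1133, 1.8526]  P^-=[0.5123 0.2066 0.0250; 0.2066 1.4217 0.2469; 0.0250 0.2469 0.6431]  S=[0.7015 -0.1279; -0.1279 2.0550]  K=[0.6845 0.1376; -0.0396 0.7056; 0.1938 0.1819]  nu=[-1.9186, -1.8878]  x^+=[-2.5084, -0.1426, 1.1374]  P^+=[0.1689 0.0872 -0.1002; 0.0872 0.3904 0.0051; -0.1002 0.0051 0.5578]
step 2: x^-=[-1.9341, -0.3388, 1.1863]  P^-=[0.2748 0.1663 0.0206; 0.1663 0.9281 0.1946; 0.0206 0.1946 0.5687]  S=[0.4500 -0.0419; -0.0419 1.5450]  K=[0.5328 0.1189; -0.0261 0.6169; 0.2501 0.1912]  nu=[4.5379, -0.1091]  x^+=[0.4707, -0.5243, 2.3006]  P^+=[0.1305 0.0729 -0.0690; 0.0729 0.3384 0.0215; -0.0690 0.0215 0.4880]
step 3: x^-=[0.8303, -0.0116, 1.7931]  P^-=[0.2520 0.1480 0.0321; 0.1480 0.8611 0.1908; 0.0321 0.1908 0.5169]  S=[0.4353 -0.0425; -0.0425 1.4764]  K=[0.5159 0.1135; -0.0302 0.6000; 0.2592 0.1920]  nu=[-1.1137, -0.3604]  x^+=[0.2148, -0.1942, 1.4352]  P^+=[0.1221 0.0673 -0.0528; 0.0673 0.3276 0.0304; -0.0528 0.0304 0.4374]

K[0,0] = 0.5159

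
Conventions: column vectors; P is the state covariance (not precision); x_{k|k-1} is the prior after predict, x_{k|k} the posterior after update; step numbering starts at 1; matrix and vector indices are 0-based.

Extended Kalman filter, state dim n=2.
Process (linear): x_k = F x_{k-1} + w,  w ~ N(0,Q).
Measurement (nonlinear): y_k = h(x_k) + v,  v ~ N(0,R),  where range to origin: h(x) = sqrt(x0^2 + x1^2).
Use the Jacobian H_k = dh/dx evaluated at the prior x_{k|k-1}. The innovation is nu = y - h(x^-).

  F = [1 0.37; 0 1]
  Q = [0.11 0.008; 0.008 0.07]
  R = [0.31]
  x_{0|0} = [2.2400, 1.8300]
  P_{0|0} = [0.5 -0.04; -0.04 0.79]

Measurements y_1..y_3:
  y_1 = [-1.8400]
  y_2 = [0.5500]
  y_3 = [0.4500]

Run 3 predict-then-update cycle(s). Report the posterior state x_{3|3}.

step 1: x^-=[2.9171, 1.8300]  P^-=[0.6886 0.2603; 0.2603 0.8600]  H_jac=[0.8471 0.5314]  S=[1.2813]  K=[0.5632; 0.5288]  nu=[-5.2836]  x^+=[-0.0585, -0.9638]  P^+=[0.2822 -0.1213; -0.1213 0.5017]
step 2: x^-=[-0.4151, -0.9638]  P^-=[0.3711 0.0724; 0.0724 0.5717]  H_jac=[-0.3955 -0.9184]  S=[0.9030]  K=[-0.2362; -0.6133]  nu=[-0.4994]  x^+=[-0.2971, -0.6575]  P^+=[0.3207 -0.0584; -0.0584 0.2321]
step 3: x^-=[-0.5404, -0.6575]  P^-=[0.4193 0.0355; 0.0355 0.3021]  H_jac=[-0.6349 -0.7726]  S=[0.6942]  K=[-0.4230; -0.3687]  nu=[-0.4011]  x^+=[-0.3707, -0.5096]  P^+=[0.2951 -0.0728; -0.0728 0.2078]

x_post = [-0.3707, -0.5096]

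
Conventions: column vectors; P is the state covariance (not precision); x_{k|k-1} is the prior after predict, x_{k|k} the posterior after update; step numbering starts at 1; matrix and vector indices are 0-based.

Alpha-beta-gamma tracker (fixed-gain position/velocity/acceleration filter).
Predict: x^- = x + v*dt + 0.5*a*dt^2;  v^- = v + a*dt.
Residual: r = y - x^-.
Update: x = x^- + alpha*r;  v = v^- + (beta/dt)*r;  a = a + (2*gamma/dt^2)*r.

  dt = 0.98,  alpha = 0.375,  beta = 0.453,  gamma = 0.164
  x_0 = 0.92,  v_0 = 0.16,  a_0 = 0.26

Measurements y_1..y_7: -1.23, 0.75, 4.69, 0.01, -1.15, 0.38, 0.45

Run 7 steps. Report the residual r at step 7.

resid = 2.5119

step 1: x_pred=1.2017  r=-2.4317  x^+=0.2898  v^+=-0.7092  a^+=-0.5705
step 2: x_pred=-0.6792  r=1.4292  x^+=-0.1432  v^+=-0.6076  a^+=-0.0824
step 3: x_pred=-0.7783  r=5.4683  x^+=1.2723  v^+=1.8393  a^+=1.7852
step 4: x_pred=3.9321  r=-3.9221  x^+=2.4613  v^+=1.7758  a^+=0.4457
step 5: x_pred=4.4157  r=-5.5657  x^+=2.3285  v^+=-0.3601  a^+=-1.4551
step 6: x_pred=1.2769  r=-0.8969  x^+=0.9406  v^+=-2.2007  a^+=-1.7614
step 7: x_pred=-2.0619  r=2.5119  x^+=-1.1200  v^+=-2.7658  a^+=-0.9035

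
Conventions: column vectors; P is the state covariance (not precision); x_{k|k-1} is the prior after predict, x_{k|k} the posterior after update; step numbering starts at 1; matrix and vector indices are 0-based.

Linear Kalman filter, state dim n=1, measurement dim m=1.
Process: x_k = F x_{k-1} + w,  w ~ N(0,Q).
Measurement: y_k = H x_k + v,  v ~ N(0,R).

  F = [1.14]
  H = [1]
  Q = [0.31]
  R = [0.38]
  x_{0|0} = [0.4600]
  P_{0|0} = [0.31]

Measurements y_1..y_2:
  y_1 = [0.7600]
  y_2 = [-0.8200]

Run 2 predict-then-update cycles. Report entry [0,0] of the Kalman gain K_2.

step 1: x^-=[0.5244]  P^-=[0.7129]  S=[1.0929]  K=[0.6523]  nu=[0.2356]  x^+=[0.6781]  P^+=[0.2479]
step 2: x^-=[0.7730]  P^-=[0.6321]  S=[1.0121]  K=[0.6246]  nu=[-1.5930]  x^+=[-0.2219]  P^+=[0.2373]

K[0,0] = 0.6246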